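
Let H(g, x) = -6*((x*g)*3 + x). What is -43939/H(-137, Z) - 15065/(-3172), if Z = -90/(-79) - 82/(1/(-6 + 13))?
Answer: 422048355133/88284499680 ≈ 4.7805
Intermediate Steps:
Z = -45256/79 (Z = -90*(-1/79) - 82/(1/7) = 90/79 - 82/⅐ = 90/79 - 82*7 = 90/79 - 574 = -45256/79 ≈ -572.86)
H(g, x) = -6*x - 18*g*x (H(g, x) = -6*((g*x)*3 + x) = -6*(3*g*x + x) = -6*(x + 3*g*x) = -6*x - 18*g*x)
-43939/H(-137, Z) - 15065/(-3172) = -43939*79/(271536*(1 + 3*(-137))) - 15065/(-3172) = -43939*79/(271536*(1 - 411)) - 15065*(-1/3172) = -43939/((-6*(-45256/79)*(-410))) + 15065/3172 = -43939/(-111329760/79) + 15065/3172 = -43939*(-79/111329760) + 15065/3172 = 3471181/111329760 + 15065/3172 = 422048355133/88284499680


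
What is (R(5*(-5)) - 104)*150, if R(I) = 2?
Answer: -15300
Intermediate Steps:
(R(5*(-5)) - 104)*150 = (2 - 104)*150 = -102*150 = -15300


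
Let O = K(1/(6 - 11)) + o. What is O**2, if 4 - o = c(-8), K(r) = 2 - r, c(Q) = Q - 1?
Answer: 5776/25 ≈ 231.04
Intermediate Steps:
c(Q) = -1 + Q
o = 13 (o = 4 - (-1 - 8) = 4 - 1*(-9) = 4 + 9 = 13)
O = 76/5 (O = (2 - 1/(6 - 11)) + 13 = (2 - 1/(-5)) + 13 = (2 - 1*(-1/5)) + 13 = (2 + 1/5) + 13 = 11/5 + 13 = 76/5 ≈ 15.200)
O**2 = (76/5)**2 = 5776/25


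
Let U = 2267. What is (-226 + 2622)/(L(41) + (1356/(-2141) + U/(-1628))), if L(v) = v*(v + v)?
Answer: 8351373008/11711351161 ≈ 0.71310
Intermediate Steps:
L(v) = 2*v**2 (L(v) = v*(2*v) = 2*v**2)
(-226 + 2622)/(L(41) + (1356/(-2141) + U/(-1628))) = (-226 + 2622)/(2*41**2 + (1356/(-2141) + 2267/(-1628))) = 2396/(2*1681 + (1356*(-1/2141) + 2267*(-1/1628))) = 2396/(3362 + (-1356/2141 - 2267/1628)) = 2396/(3362 - 7061215/3485548) = 2396/(11711351161/3485548) = 2396*(3485548/11711351161) = 8351373008/11711351161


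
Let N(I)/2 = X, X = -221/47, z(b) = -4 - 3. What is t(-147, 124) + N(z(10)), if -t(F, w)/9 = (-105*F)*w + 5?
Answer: -809599177/47 ≈ -1.7226e+7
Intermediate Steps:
t(F, w) = -45 + 945*F*w (t(F, w) = -9*((-105*F)*w + 5) = -9*(-105*F*w + 5) = -9*(5 - 105*F*w) = -45 + 945*F*w)
z(b) = -7
X = -221/47 (X = -221*1/47 = -221/47 ≈ -4.7021)
N(I) = -442/47 (N(I) = 2*(-221/47) = -442/47)
t(-147, 124) + N(z(10)) = (-45 + 945*(-147)*124) - 442/47 = (-45 - 17225460) - 442/47 = -17225505 - 442/47 = -809599177/47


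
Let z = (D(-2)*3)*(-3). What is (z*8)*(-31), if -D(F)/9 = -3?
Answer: 60264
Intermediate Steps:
D(F) = 27 (D(F) = -9*(-3) = 27)
z = -243 (z = (27*3)*(-3) = 81*(-3) = -243)
(z*8)*(-31) = -243*8*(-31) = -1944*(-31) = 60264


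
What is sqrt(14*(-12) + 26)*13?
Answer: 13*I*sqrt(142) ≈ 154.91*I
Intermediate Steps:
sqrt(14*(-12) + 26)*13 = sqrt(-168 + 26)*13 = sqrt(-142)*13 = (I*sqrt(142))*13 = 13*I*sqrt(142)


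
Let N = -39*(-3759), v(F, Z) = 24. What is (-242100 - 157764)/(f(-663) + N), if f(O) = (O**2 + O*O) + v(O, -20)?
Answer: -133288/341921 ≈ -0.38982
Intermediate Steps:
N = 146601
f(O) = 24 + 2*O**2 (f(O) = (O**2 + O*O) + 24 = (O**2 + O**2) + 24 = 2*O**2 + 24 = 24 + 2*O**2)
(-242100 - 157764)/(f(-663) + N) = (-242100 - 157764)/((24 + 2*(-663)**2) + 146601) = -399864/((24 + 2*439569) + 146601) = -399864/((24 + 879138) + 146601) = -399864/(879162 + 146601) = -399864/1025763 = -399864*1/1025763 = -133288/341921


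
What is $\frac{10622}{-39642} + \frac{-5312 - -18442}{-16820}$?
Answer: $- \frac{34958075}{33338922} \approx -1.0486$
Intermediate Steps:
$\frac{10622}{-39642} + \frac{-5312 - -18442}{-16820} = 10622 \left(- \frac{1}{39642}\right) + \left(-5312 + 18442\right) \left(- \frac{1}{16820}\right) = - \frac{5311}{19821} + 13130 \left(- \frac{1}{16820}\right) = - \frac{5311}{19821} - \frac{1313}{1682} = - \frac{34958075}{33338922}$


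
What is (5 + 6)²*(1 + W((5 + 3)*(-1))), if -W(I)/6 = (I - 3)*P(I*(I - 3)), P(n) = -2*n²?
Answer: -123687047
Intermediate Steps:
W(I) = 12*I²*(-3 + I)³ (W(I) = -6*(I - 3)*(-2*I²*(I - 3)²) = -6*(-3 + I)*(-2*I²*(-3 + I)²) = -(-12)*I²*(-3 + I)³ = 12*I²*(-3 + I)³)
(5 + 6)²*(1 + W((5 + 3)*(-1))) = (5 + 6)²*(1 + 12*((5 + 3)*(-1))²*(-3 + (5 + 3)*(-1))³) = 11²*(1 + 12*(8*(-1))²*(-3 + 8*(-1))³) = 121*(1 + 12*(-8)²*(-3 - 8)³) = 121*(1 + 12*64*(-11)³) = 121*(1 + 12*64*(-1331)) = 121*(1 - 1022208) = 121*(-1022207) = -123687047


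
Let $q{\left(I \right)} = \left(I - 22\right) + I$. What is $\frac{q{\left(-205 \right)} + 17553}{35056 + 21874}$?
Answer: $\frac{17121}{56930} \approx 0.30074$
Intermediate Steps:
$q{\left(I \right)} = -22 + 2 I$ ($q{\left(I \right)} = \left(-22 + I\right) + I = -22 + 2 I$)
$\frac{q{\left(-205 \right)} + 17553}{35056 + 21874} = \frac{\left(-22 + 2 \left(-205\right)\right) + 17553}{35056 + 21874} = \frac{\left(-22 - 410\right) + 17553}{56930} = \left(-432 + 17553\right) \frac{1}{56930} = 17121 \cdot \frac{1}{56930} = \frac{17121}{56930}$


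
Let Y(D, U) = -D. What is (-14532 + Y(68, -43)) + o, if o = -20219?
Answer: -34819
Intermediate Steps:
(-14532 + Y(68, -43)) + o = (-14532 - 1*68) - 20219 = (-14532 - 68) - 20219 = -14600 - 20219 = -34819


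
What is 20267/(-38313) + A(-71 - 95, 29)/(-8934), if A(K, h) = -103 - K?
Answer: -61159699/114096114 ≈ -0.53604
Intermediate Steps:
20267/(-38313) + A(-71 - 95, 29)/(-8934) = 20267/(-38313) + (-103 - (-71 - 95))/(-8934) = 20267*(-1/38313) + (-103 - 1*(-166))*(-1/8934) = -20267/38313 + (-103 + 166)*(-1/8934) = -20267/38313 + 63*(-1/8934) = -20267/38313 - 21/2978 = -61159699/114096114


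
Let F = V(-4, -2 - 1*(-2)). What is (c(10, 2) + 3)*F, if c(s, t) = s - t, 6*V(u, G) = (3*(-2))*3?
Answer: -33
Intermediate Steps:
V(u, G) = -3 (V(u, G) = ((3*(-2))*3)/6 = (-6*3)/6 = (⅙)*(-18) = -3)
F = -3
(c(10, 2) + 3)*F = ((10 - 1*2) + 3)*(-3) = ((10 - 2) + 3)*(-3) = (8 + 3)*(-3) = 11*(-3) = -33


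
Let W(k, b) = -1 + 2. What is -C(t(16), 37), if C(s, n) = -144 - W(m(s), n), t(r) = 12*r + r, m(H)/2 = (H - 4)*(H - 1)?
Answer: 145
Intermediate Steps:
m(H) = 2*(-1 + H)*(-4 + H) (m(H) = 2*((H - 4)*(H - 1)) = 2*((-4 + H)*(-1 + H)) = 2*((-1 + H)*(-4 + H)) = 2*(-1 + H)*(-4 + H))
W(k, b) = 1
t(r) = 13*r
C(s, n) = -145 (C(s, n) = -144 - 1*1 = -144 - 1 = -145)
-C(t(16), 37) = -1*(-145) = 145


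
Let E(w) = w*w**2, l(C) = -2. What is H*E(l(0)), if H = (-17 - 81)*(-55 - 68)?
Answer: -96432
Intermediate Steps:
E(w) = w**3
H = 12054 (H = -98*(-123) = 12054)
H*E(l(0)) = 12054*(-2)**3 = 12054*(-8) = -96432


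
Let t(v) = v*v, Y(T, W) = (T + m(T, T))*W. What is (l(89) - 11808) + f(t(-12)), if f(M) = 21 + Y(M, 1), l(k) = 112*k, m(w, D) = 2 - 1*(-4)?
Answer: -1669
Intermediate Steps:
m(w, D) = 6 (m(w, D) = 2 + 4 = 6)
Y(T, W) = W*(6 + T) (Y(T, W) = (T + 6)*W = (6 + T)*W = W*(6 + T))
t(v) = v²
f(M) = 27 + M (f(M) = 21 + 1*(6 + M) = 21 + (6 + M) = 27 + M)
(l(89) - 11808) + f(t(-12)) = (112*89 - 11808) + (27 + (-12)²) = (9968 - 11808) + (27 + 144) = -1840 + 171 = -1669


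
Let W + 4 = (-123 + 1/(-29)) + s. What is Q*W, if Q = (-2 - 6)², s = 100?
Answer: -50176/29 ≈ -1730.2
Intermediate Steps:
Q = 64 (Q = (-8)² = 64)
W = -784/29 (W = -4 + ((-123 + 1/(-29)) + 100) = -4 + ((-123 - 1/29) + 100) = -4 + (-3568/29 + 100) = -4 - 668/29 = -784/29 ≈ -27.034)
Q*W = 64*(-784/29) = -50176/29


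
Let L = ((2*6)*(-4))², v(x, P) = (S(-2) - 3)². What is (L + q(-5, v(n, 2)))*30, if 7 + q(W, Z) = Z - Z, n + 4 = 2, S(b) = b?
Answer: 68910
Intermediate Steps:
n = -2 (n = -4 + 2 = -2)
v(x, P) = 25 (v(x, P) = (-2 - 3)² = (-5)² = 25)
q(W, Z) = -7 (q(W, Z) = -7 + (Z - Z) = -7 + 0 = -7)
L = 2304 (L = (12*(-4))² = (-48)² = 2304)
(L + q(-5, v(n, 2)))*30 = (2304 - 7)*30 = 2297*30 = 68910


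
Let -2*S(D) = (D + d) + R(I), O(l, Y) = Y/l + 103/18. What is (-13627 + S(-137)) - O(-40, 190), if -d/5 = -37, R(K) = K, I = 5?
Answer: -491561/36 ≈ -13654.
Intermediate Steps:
d = 185 (d = -5*(-37) = 185)
O(l, Y) = 103/18 + Y/l (O(l, Y) = Y/l + 103*(1/18) = Y/l + 103/18 = 103/18 + Y/l)
S(D) = -95 - D/2 (S(D) = -((D + 185) + 5)/2 = -((185 + D) + 5)/2 = -(190 + D)/2 = -95 - D/2)
(-13627 + S(-137)) - O(-40, 190) = (-13627 + (-95 - 1/2*(-137))) - (103/18 + 190/(-40)) = (-13627 + (-95 + 137/2)) - (103/18 + 190*(-1/40)) = (-13627 - 53/2) - (103/18 - 19/4) = -27307/2 - 1*35/36 = -27307/2 - 35/36 = -491561/36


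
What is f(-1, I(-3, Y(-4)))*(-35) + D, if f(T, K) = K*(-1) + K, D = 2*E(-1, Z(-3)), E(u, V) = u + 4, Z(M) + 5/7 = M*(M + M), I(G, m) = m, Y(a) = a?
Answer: 6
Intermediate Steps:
Z(M) = -5/7 + 2*M**2 (Z(M) = -5/7 + M*(M + M) = -5/7 + M*(2*M) = -5/7 + 2*M**2)
E(u, V) = 4 + u
D = 6 (D = 2*(4 - 1) = 2*3 = 6)
f(T, K) = 0 (f(T, K) = -K + K = 0)
f(-1, I(-3, Y(-4)))*(-35) + D = 0*(-35) + 6 = 0 + 6 = 6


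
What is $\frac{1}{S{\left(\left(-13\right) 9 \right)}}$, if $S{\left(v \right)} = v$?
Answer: $- \frac{1}{117} \approx -0.008547$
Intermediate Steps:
$\frac{1}{S{\left(\left(-13\right) 9 \right)}} = \frac{1}{\left(-13\right) 9} = \frac{1}{-117} = - \frac{1}{117}$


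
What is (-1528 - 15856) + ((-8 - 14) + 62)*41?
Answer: -15744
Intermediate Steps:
(-1528 - 15856) + ((-8 - 14) + 62)*41 = -17384 + (-22 + 62)*41 = -17384 + 40*41 = -17384 + 1640 = -15744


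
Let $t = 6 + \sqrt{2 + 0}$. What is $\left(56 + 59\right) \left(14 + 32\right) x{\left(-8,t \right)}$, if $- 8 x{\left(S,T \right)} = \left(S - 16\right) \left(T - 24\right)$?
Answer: $-285660 + 15870 \sqrt{2} \approx -2.6322 \cdot 10^{5}$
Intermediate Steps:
$t = 6 + \sqrt{2} \approx 7.4142$
$x{\left(S,T \right)} = - \frac{\left(-24 + T\right) \left(-16 + S\right)}{8}$ ($x{\left(S,T \right)} = - \frac{\left(S - 16\right) \left(T - 24\right)}{8} = - \frac{\left(-16 + S\right) \left(-24 + T\right)}{8} = - \frac{\left(-24 + T\right) \left(-16 + S\right)}{8}$)
$\left(56 + 59\right) \left(14 + 32\right) x{\left(-8,t \right)} = \left(56 + 59\right) \left(14 + 32\right) \left(-48 + 2 \left(6 + \sqrt{2}\right) + 3 \left(-8\right) - - (6 + \sqrt{2})\right) = 115 \cdot 46 \left(-48 + \left(12 + 2 \sqrt{2}\right) - 24 + \left(6 + \sqrt{2}\right)\right) = 5290 \left(-54 + 3 \sqrt{2}\right) = -285660 + 15870 \sqrt{2}$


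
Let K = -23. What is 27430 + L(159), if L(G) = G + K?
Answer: 27566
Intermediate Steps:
L(G) = -23 + G (L(G) = G - 23 = -23 + G)
27430 + L(159) = 27430 + (-23 + 159) = 27430 + 136 = 27566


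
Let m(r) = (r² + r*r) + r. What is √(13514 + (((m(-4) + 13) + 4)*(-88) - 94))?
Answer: 2*√2365 ≈ 97.263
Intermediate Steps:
m(r) = r + 2*r² (m(r) = (r² + r²) + r = 2*r² + r = r + 2*r²)
√(13514 + (((m(-4) + 13) + 4)*(-88) - 94)) = √(13514 + (((-4*(1 + 2*(-4)) + 13) + 4)*(-88) - 94)) = √(13514 + (((-4*(1 - 8) + 13) + 4)*(-88) - 94)) = √(13514 + (((-4*(-7) + 13) + 4)*(-88) - 94)) = √(13514 + (((28 + 13) + 4)*(-88) - 94)) = √(13514 + ((41 + 4)*(-88) - 94)) = √(13514 + (45*(-88) - 94)) = √(13514 + (-3960 - 94)) = √(13514 - 4054) = √9460 = 2*√2365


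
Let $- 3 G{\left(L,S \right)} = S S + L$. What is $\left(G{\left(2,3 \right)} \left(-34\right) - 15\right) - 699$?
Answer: $- \frac{1768}{3} \approx -589.33$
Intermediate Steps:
$G{\left(L,S \right)} = - \frac{L}{3} - \frac{S^{2}}{3}$ ($G{\left(L,S \right)} = - \frac{S S + L}{3} = - \frac{S^{2} + L}{3} = - \frac{L + S^{2}}{3} = - \frac{L}{3} - \frac{S^{2}}{3}$)
$\left(G{\left(2,3 \right)} \left(-34\right) - 15\right) - 699 = \left(\left(\left(- \frac{1}{3}\right) 2 - \frac{3^{2}}{3}\right) \left(-34\right) - 15\right) - 699 = \left(\left(- \frac{2}{3} - 3\right) \left(-34\right) - 15\right) - 699 = \left(\left(- \frac{11}{3}\right) \left(-34\right) - 15\right) - 699 = \left(\frac{374}{3} - 15\right) - 699 = \frac{329}{3} - 699 = - \frac{1768}{3}$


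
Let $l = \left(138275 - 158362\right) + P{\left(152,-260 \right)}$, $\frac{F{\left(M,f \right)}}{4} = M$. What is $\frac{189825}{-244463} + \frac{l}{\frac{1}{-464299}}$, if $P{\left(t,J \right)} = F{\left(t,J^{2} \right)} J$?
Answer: $\frac{20222654061311154}{244463} \approx 8.2723 \cdot 10^{10}$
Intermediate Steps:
$F{\left(M,f \right)} = 4 M$
$P{\left(t,J \right)} = 4 J t$ ($P{\left(t,J \right)} = 4 t J = 4 J t$)
$l = -178167$ ($l = \left(138275 - 158362\right) + 4 \left(-260\right) 152 = -20087 - 158080 = -178167$)
$\frac{189825}{-244463} + \frac{l}{\frac{1}{-464299}} = \frac{189825}{-244463} - \frac{178167}{\frac{1}{-464299}} = 189825 \left(- \frac{1}{244463}\right) - \frac{178167}{- \frac{1}{464299}} = - \frac{189825}{244463} - -82722759933 = - \frac{189825}{244463} + 82722759933 = \frac{20222654061311154}{244463}$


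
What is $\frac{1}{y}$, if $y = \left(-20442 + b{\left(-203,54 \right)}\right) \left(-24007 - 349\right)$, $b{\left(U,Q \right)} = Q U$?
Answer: $\frac{1}{764875824} \approx 1.3074 \cdot 10^{-9}$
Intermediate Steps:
$y = 764875824$ ($y = \left(-20442 + 54 \left(-203\right)\right) \left(-24007 - 349\right) = \left(-20442 - 10962\right) \left(-24356\right) = \left(-31404\right) \left(-24356\right) = 764875824$)
$\frac{1}{y} = \frac{1}{764875824}$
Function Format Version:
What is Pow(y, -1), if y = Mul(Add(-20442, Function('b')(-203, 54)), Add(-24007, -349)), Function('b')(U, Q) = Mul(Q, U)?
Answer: Rational(1, 764875824) ≈ 1.3074e-9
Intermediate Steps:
y = 764875824 (y = Mul(Add(-20442, Mul(54, -203)), Add(-24007, -349)) = Mul(Add(-20442, -10962), -24356) = Mul(-31404, -24356) = 764875824)
Pow(y, -1) = Pow(764875824, -1) = Rational(1, 764875824)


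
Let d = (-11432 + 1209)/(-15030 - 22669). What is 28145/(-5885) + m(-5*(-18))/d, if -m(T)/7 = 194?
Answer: -60314345101/12032471 ≈ -5012.6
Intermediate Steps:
m(T) = -1358 (m(T) = -7*194 = -1358)
d = 10223/37699 (d = -10223/(-37699) = -10223*(-1/37699) = 10223/37699 ≈ 0.27117)
28145/(-5885) + m(-5*(-18))/d = 28145/(-5885) - 1358/10223/37699 = 28145*(-1/5885) - 1358*37699/10223 = -5629/1177 - 51195242/10223 = -60314345101/12032471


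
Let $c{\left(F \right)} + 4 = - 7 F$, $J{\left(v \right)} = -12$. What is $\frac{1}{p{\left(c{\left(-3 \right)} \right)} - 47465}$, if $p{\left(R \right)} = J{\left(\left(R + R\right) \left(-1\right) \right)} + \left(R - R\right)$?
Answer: $- \frac{1}{47477} \approx -2.1063 \cdot 10^{-5}$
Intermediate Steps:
$c{\left(F \right)} = -4 - 7 F$
$p{\left(R \right)} = -12$ ($p{\left(R \right)} = -12 + \left(R - R\right) = -12 + 0 = -12$)
$\frac{1}{p{\left(c{\left(-3 \right)} \right)} - 47465} = \frac{1}{-12 - 47465} = \frac{1}{-47477} = - \frac{1}{47477}$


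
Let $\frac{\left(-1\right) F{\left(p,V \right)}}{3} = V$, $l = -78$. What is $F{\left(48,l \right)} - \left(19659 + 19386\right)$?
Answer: $-38811$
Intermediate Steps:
$F{\left(p,V \right)} = - 3 V$
$F{\left(48,l \right)} - \left(19659 + 19386\right) = \left(-3\right) \left(-78\right) - \left(19659 + 19386\right) = 234 - 39045 = -38811$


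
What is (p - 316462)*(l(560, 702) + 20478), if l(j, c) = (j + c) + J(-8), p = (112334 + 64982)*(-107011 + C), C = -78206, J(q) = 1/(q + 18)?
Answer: -3569969434622817/5 ≈ -7.1399e+14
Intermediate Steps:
J(q) = 1/(18 + q)
p = -32841937572 (p = (112334 + 64982)*(-107011 - 78206) = 177316*(-185217) = -32841937572)
l(j, c) = 1/10 + c + j (l(j, c) = (j + c) + 1/(18 - 8) = (c + j) + 1/10 = 1/10 + c + j)
(p - 316462)*(l(560, 702) + 20478) = (-32841937572 - 316462)*((1/10 + 702 + 560) + 20478) = -32842254034*(12621/10 + 20478) = -32842254034*217401/10 = -3569969434622817/5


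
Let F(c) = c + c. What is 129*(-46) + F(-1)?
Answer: -5936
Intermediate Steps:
F(c) = 2*c
129*(-46) + F(-1) = 129*(-46) + 2*(-1) = -5934 - 2 = -5936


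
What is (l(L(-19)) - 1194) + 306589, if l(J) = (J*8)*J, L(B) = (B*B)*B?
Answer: 376672443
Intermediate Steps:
L(B) = B³ (L(B) = B²*B = B³)
l(J) = 8*J² (l(J) = (8*J)*J = 8*J²)
(l(L(-19)) - 1194) + 306589 = (8*((-19)³)² - 1194) + 306589 = (8*(-6859)² - 1194) + 306589 = (8*47045881 - 1194) + 306589 = (376367048 - 1194) + 306589 = 376365854 + 306589 = 376672443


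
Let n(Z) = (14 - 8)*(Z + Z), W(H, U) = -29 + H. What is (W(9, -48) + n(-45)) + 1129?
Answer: 569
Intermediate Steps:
n(Z) = 12*Z (n(Z) = 6*(2*Z) = 12*Z)
(W(9, -48) + n(-45)) + 1129 = ((-29 + 9) + 12*(-45)) + 1129 = (-20 - 540) + 1129 = -560 + 1129 = 569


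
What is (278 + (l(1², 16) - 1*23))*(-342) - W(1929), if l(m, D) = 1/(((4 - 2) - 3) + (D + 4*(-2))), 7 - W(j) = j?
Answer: -597358/7 ≈ -85337.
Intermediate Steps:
W(j) = 7 - j
l(m, D) = 1/(-9 + D) (l(m, D) = 1/((2 - 3) + (D - 8)) = 1/(-1 + (-8 + D)) = 1/(-9 + D))
(278 + (l(1², 16) - 1*23))*(-342) - W(1929) = (278 + (1/(-9 + 16) - 1*23))*(-342) - (7 - 1*1929) = (278 + (1/7 - 23))*(-342) - (7 - 1929) = (278 + (⅐ - 23))*(-342) - 1*(-1922) = (278 - 160/7)*(-342) + 1922 = (1786/7)*(-342) + 1922 = -610812/7 + 1922 = -597358/7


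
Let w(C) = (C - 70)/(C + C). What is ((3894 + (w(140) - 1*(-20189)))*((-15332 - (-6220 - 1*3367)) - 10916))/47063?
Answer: -1605004113/188252 ≈ -8525.8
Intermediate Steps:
w(C) = (-70 + C)/(2*C) (w(C) = (-70 + C)/((2*C)) = (-70 + C)*(1/(2*C)) = (-70 + C)/(2*C))
((3894 + (w(140) - 1*(-20189)))*((-15332 - (-6220 - 1*3367)) - 10916))/47063 = ((3894 + ((½)*(-70 + 140)/140 - 1*(-20189)))*((-15332 - (-6220 - 1*3367)) - 10916))/47063 = ((3894 + ((½)*(1/140)*70 + 20189))*((-15332 - (-6220 - 3367)) - 10916))*(1/47063) = ((3894 + (¼ + 20189))*((-15332 - 1*(-9587)) - 10916))*(1/47063) = ((3894 + 80757/4)*((-15332 + 9587) - 10916))*(1/47063) = (96333*(-5745 - 10916)/4)*(1/47063) = ((96333/4)*(-16661))*(1/47063) = -1605004113/4*1/47063 = -1605004113/188252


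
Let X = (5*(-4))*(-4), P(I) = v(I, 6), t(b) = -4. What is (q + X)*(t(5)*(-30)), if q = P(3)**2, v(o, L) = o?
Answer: 10680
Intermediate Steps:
P(I) = I
q = 9 (q = 3**2 = 9)
X = 80 (X = -20*(-4) = 80)
(q + X)*(t(5)*(-30)) = (9 + 80)*(-4*(-30)) = 89*120 = 10680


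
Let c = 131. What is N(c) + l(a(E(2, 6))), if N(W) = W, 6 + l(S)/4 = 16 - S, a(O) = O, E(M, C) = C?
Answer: 147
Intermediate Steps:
l(S) = 40 - 4*S (l(S) = -24 + 4*(16 - S) = -24 + (64 - 4*S) = 40 - 4*S)
N(c) + l(a(E(2, 6))) = 131 + (40 - 4*6) = 131 + (40 - 24) = 131 + 16 = 147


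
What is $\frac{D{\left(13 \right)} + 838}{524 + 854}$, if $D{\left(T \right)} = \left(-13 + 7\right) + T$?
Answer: $\frac{65}{106} \approx 0.61321$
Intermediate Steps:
$D{\left(T \right)} = -6 + T$
$\frac{D{\left(13 \right)} + 838}{524 + 854} = \frac{\left(-6 + 13\right) + 838}{524 + 854} = \frac{7 + 838}{1378} = 845 \cdot \frac{1}{1378} = \frac{65}{106}$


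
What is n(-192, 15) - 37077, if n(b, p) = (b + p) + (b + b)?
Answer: -37638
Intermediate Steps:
n(b, p) = p + 3*b (n(b, p) = (b + p) + 2*b = p + 3*b)
n(-192, 15) - 37077 = (15 + 3*(-192)) - 37077 = (15 - 576) - 37077 = -561 - 37077 = -37638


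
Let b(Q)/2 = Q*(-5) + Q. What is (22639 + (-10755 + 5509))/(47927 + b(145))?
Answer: 17393/46767 ≈ 0.37191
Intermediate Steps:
b(Q) = -8*Q (b(Q) = 2*(Q*(-5) + Q) = 2*(-5*Q + Q) = 2*(-4*Q) = -8*Q)
(22639 + (-10755 + 5509))/(47927 + b(145)) = (22639 + (-10755 + 5509))/(47927 - 8*145) = (22639 - 5246)/(47927 - 1160) = 17393/46767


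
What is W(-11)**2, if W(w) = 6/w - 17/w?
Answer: 1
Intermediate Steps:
W(w) = -11/w
W(-11)**2 = (-11/(-11))**2 = (-11*(-1/11))**2 = 1**2 = 1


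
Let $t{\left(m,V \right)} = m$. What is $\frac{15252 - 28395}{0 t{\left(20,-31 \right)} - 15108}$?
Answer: $\frac{4381}{5036} \approx 0.86994$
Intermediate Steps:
$\frac{15252 - 28395}{0 t{\left(20,-31 \right)} - 15108} = \frac{15252 - 28395}{0 \cdot 20 - 15108} = - \frac{13143}{0 - 15108} = - \frac{13143}{-15108} = \left(-13143\right) \left(- \frac{1}{15108}\right) = \frac{4381}{5036}$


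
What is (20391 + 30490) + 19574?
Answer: 70455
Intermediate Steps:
(20391 + 30490) + 19574 = 50881 + 19574 = 70455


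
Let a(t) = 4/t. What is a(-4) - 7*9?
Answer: -64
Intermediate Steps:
a(-4) - 7*9 = 4/(-4) - 7*9 = 4*(-¼) - 63 = -1 - 63 = -64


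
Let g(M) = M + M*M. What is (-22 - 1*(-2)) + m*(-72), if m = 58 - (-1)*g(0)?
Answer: -4196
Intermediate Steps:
g(M) = M + M²
m = 58 (m = 58 - (-1)*0*(1 + 0) = 58 - (-1)*0*1 = 58 - (-1)*0 = 58 - 1*0 = 58 + 0 = 58)
(-22 - 1*(-2)) + m*(-72) = (-22 - 1*(-2)) + 58*(-72) = (-22 + 2) - 4176 = -20 - 4176 = -4196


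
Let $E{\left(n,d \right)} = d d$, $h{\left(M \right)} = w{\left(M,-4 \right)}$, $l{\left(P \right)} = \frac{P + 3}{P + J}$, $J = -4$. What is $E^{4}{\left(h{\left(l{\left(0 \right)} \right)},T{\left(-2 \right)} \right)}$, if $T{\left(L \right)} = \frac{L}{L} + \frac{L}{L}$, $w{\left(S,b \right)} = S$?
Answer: $256$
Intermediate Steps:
$l{\left(P \right)} = \frac{3 + P}{-4 + P}$ ($l{\left(P \right)} = \frac{P + 3}{P - 4} = \frac{3 + P}{-4 + P}$)
$h{\left(M \right)} = M$
$T{\left(L \right)} = 2$ ($T{\left(L \right)} = 1 + 1 = 2$)
$E{\left(n,d \right)} = d^{2}$
$E^{4}{\left(h{\left(l{\left(0 \right)} \right)},T{\left(-2 \right)} \right)} = \left(2^{2}\right)^{4} = 4^{4} = 256$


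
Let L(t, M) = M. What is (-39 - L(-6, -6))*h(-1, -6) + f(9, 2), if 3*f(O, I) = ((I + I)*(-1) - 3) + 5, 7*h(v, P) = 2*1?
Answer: -212/21 ≈ -10.095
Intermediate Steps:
h(v, P) = 2/7 (h(v, P) = (2*1)/7 = (⅐)*2 = 2/7)
f(O, I) = ⅔ - 2*I/3 (f(O, I) = (((I + I)*(-1) - 3) + 5)/3 = (((2*I)*(-1) - 3) + 5)/3 = ((-2*I - 3) + 5)/3 = ((-3 - 2*I) + 5)/3 = (2 - 2*I)/3 = ⅔ - 2*I/3)
(-39 - L(-6, -6))*h(-1, -6) + f(9, 2) = (-39 - 1*(-6))*(2/7) + (⅔ - ⅔*2) = (-39 + 6)*(2/7) + (⅔ - 4/3) = -33*2/7 - ⅔ = -66/7 - ⅔ = -212/21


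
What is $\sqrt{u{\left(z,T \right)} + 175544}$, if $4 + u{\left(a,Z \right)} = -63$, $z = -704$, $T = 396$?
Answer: $\sqrt{175477} \approx 418.9$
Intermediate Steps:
$u{\left(a,Z \right)} = -67$ ($u{\left(a,Z \right)} = -4 - 63 = -67$)
$\sqrt{u{\left(z,T \right)} + 175544} = \sqrt{-67 + 175544} = \sqrt{175477}$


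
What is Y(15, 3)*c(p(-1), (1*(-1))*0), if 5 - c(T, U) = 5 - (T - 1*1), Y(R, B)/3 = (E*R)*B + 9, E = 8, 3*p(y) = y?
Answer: -1476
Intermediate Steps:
p(y) = y/3
Y(R, B) = 27 + 24*B*R (Y(R, B) = 3*((8*R)*B + 9) = 3*(8*B*R + 9) = 3*(9 + 8*B*R) = 27 + 24*B*R)
c(T, U) = -1 + T (c(T, U) = 5 - (5 - (T - 1*1)) = 5 - (5 - (T - 1)) = 5 - (5 - (-1 + T)) = 5 - (5 + (1 - T)) = 5 - (6 - T) = 5 + (-6 + T) = -1 + T)
Y(15, 3)*c(p(-1), (1*(-1))*0) = (27 + 24*3*15)*(-1 + (1/3)*(-1)) = (27 + 1080)*(-1 - 1/3) = 1107*(-4/3) = -1476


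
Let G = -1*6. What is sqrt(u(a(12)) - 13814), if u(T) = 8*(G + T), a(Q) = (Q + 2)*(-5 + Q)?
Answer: I*sqrt(13078) ≈ 114.36*I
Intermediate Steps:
G = -6
a(Q) = (-5 + Q)*(2 + Q) (a(Q) = (2 + Q)*(-5 + Q) = (-5 + Q)*(2 + Q))
u(T) = -48 + 8*T (u(T) = 8*(-6 + T) = -48 + 8*T)
sqrt(u(a(12)) - 13814) = sqrt((-48 + 8*(-10 + 12**2 - 3*12)) - 13814) = sqrt((-48 + 8*(-10 + 144 - 36)) - 13814) = sqrt((-48 + 8*98) - 13814) = sqrt((-48 + 784) - 13814) = sqrt(736 - 13814) = sqrt(-13078) = I*sqrt(13078)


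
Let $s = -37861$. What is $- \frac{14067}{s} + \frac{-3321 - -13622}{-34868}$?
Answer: $\frac{100481995}{1320137348} \approx 0.076115$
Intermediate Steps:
$- \frac{14067}{s} + \frac{-3321 - -13622}{-34868} = - \frac{14067}{-37861} + \frac{-3321 - -13622}{-34868} = \left(-14067\right) \left(- \frac{1}{37861}\right) + \left(-3321 + 13622\right) \left(- \frac{1}{34868}\right) = \frac{14067}{37861} + 10301 \left(- \frac{1}{34868}\right) = \frac{14067}{37861} - \frac{10301}{34868} = \frac{100481995}{1320137348}$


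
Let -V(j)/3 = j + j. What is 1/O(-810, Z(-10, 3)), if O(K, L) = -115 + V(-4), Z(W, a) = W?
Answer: -1/91 ≈ -0.010989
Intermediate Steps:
V(j) = -6*j (V(j) = -3*(j + j) = -6*j)
O(K, L) = -91 (O(K, L) = -115 - 6*(-4) = -115 + 24 = -91)
1/O(-810, Z(-10, 3)) = 1/(-91) = -1/91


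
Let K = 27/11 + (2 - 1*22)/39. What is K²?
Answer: 693889/184041 ≈ 3.7703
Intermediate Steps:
K = 833/429 (K = 27*(1/11) + (2 - 22)*(1/39) = 27/11 - 20*1/39 = 27/11 - 20/39 = 833/429 ≈ 1.9417)
K² = (833/429)² = 693889/184041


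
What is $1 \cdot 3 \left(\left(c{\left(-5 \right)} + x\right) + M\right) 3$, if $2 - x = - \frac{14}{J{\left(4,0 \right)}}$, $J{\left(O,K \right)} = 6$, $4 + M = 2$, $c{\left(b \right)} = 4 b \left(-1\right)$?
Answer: $201$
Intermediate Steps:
$c{\left(b \right)} = - 4 b$
$M = -2$ ($M = -4 + 2 = -2$)
$x = \frac{13}{3}$ ($x = 2 - - \frac{14}{6} = 2 - \left(-14\right) \frac{1}{6} = 2 - - \frac{7}{3} = 2 + \frac{7}{3} = \frac{13}{3} \approx 4.3333$)
$1 \cdot 3 \left(\left(c{\left(-5 \right)} + x\right) + M\right) 3 = 1 \cdot 3 \left(\left(\left(-4\right) \left(-5\right) + \frac{13}{3}\right) - 2\right) 3 = 3 \left(\left(20 + \frac{13}{3}\right) - 2\right) 3 = 3 \left(\frac{73}{3} - 2\right) 3 = 3 \cdot \frac{67}{3} \cdot 3 = 67 \cdot 3 = 201$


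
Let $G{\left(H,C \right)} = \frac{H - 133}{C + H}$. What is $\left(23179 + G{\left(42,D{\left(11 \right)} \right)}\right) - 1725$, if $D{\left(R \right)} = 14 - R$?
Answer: $\frac{965339}{45} \approx 21452.0$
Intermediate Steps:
$G{\left(H,C \right)} = \frac{-133 + H}{C + H}$
$\left(23179 + G{\left(42,D{\left(11 \right)} \right)}\right) - 1725 = \left(23179 + \frac{-133 + 42}{\left(14 - 11\right) + 42}\right) - 1725 = \left(23179 + \frac{1}{\left(14 - 11\right) + 42} \left(-91\right)\right) - 1725 = \left(23179 + \frac{1}{3 + 42} \left(-91\right)\right) - 1725 = \left(23179 + \frac{1}{45} \left(-91\right)\right) - 1725 = \left(23179 - \frac{91}{45}\right) - 1725 = \frac{1042964}{45} - 1725 = \frac{965339}{45}$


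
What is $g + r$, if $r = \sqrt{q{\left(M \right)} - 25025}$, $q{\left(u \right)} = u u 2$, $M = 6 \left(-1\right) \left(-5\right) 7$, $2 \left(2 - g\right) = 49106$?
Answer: $-24551 + 95 \sqrt{7} \approx -24300.0$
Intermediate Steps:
$g = -24551$ ($g = 2 - 24553 = -24551$)
$M = 210$ ($M = \left(-6\right) \left(-5\right) 7 = 30 \cdot 7 = 210$)
$q{\left(u \right)} = 2 u^{2}$ ($q{\left(u \right)} = u^{2} \cdot 2 = 2 u^{2}$)
$r = 95 \sqrt{7}$ ($r = \sqrt{2 \cdot 210^{2} - 25025} = \sqrt{2 \cdot 44100 - 25025} = \sqrt{88200 - 25025} = \sqrt{63175} = 95 \sqrt{7} \approx 251.35$)
$g + r = -24551 + 95 \sqrt{7}$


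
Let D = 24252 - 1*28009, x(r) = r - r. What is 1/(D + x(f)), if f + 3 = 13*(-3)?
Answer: -1/3757 ≈ -0.00026617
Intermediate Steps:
f = -42 (f = -3 + 13*(-3) = -3 - 39 = -42)
x(r) = 0
D = -3757 (D = 24252 - 28009 = -3757)
1/(D + x(f)) = 1/(-3757 + 0) = 1/(-3757) = -1/3757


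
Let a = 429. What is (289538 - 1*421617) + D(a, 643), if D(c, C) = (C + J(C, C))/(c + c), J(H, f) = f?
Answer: -56661248/429 ≈ -1.3208e+5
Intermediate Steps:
D(c, C) = C/c (D(c, C) = (C + C)/(c + c) = (2*C)/((2*c)) = (2*C)*(1/(2*c)) = C/c)
(289538 - 1*421617) + D(a, 643) = (289538 - 1*421617) + 643/429 = (289538 - 421617) + 643*(1/429) = -132079 + 643/429 = -56661248/429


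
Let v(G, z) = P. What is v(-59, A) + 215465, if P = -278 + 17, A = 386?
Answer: 215204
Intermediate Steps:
P = -261
v(G, z) = -261
v(-59, A) + 215465 = -261 + 215465 = 215204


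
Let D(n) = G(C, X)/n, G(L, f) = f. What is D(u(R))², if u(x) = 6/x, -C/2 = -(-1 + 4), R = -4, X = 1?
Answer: 4/9 ≈ 0.44444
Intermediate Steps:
C = 6 (C = -(-2)*(-1 + 4) = -(-2)*3 = -2*(-3) = 6)
D(n) = 1/n
D(u(R))² = (1/(6/(-4)))² = (1/(6*(-¼)))² = (1/(-3/2))² = (-⅔)² = 4/9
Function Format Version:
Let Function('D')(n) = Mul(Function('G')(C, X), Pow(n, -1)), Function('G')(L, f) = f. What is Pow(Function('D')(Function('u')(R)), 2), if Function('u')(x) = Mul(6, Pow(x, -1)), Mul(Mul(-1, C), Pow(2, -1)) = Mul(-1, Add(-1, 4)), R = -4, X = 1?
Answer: Rational(4, 9) ≈ 0.44444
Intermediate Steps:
C = 6 (C = Mul(-2, Mul(-1, Add(-1, 4))) = Mul(-2, Mul(-1, 3)) = Mul(-2, -3) = 6)
Function('D')(n) = Pow(n, -1) (Function('D')(n) = Mul(1, Pow(n, -1)) = Pow(n, -1))
Pow(Function('D')(Function('u')(R)), 2) = Pow(Pow(Mul(6, Pow(-4, -1)), -1), 2) = Pow(Pow(Mul(6, Rational(-1, 4)), -1), 2) = Pow(Pow(Rational(-3, 2), -1), 2) = Pow(Rational(-2, 3), 2) = Rational(4, 9)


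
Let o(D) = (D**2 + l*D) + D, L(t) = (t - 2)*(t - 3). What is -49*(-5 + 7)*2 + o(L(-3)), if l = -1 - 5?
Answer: 554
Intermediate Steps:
l = -6
L(t) = (-3 + t)*(-2 + t) (L(t) = (-2 + t)*(-3 + t) = (-3 + t)*(-2 + t))
o(D) = D**2 - 5*D (o(D) = (D**2 - 6*D) + D = D**2 - 5*D)
-49*(-5 + 7)*2 + o(L(-3)) = -49*(-5 + 7)*2 + (6 + (-3)**2 - 5*(-3))*(-5 + (6 + (-3)**2 - 5*(-3))) = -98*2 + (6 + 9 + 15)*(-5 + (6 + 9 + 15)) = -49*4 + 30*(-5 + 30) = -196 + 30*25 = -196 + 750 = 554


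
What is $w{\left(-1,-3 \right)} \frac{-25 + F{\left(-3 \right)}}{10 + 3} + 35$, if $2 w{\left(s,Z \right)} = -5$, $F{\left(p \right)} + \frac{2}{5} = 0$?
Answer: $\frac{1037}{26} \approx 39.885$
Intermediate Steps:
$F{\left(p \right)} = - \frac{2}{5}$ ($F{\left(p \right)} = - \frac{2}{5} + 0 = - \frac{2}{5}$)
$w{\left(s,Z \right)} = - \frac{5}{2}$ ($w{\left(s,Z \right)} = \frac{1}{2} \left(-5\right) = - \frac{5}{2}$)
$w{\left(-1,-3 \right)} \frac{-25 + F{\left(-3 \right)}}{10 + 3} + 35 = - \frac{5 \frac{-25 - \frac{2}{5}}{10 + 3}}{2} + 35 = - \frac{5 \left(- \frac{127}{5 \cdot 13}\right)}{2} + 35 = - \frac{5 \left(\left(- \frac{127}{5}\right) \frac{1}{13}\right)}{2} + 35 = \left(- \frac{5}{2}\right) \left(- \frac{127}{65}\right) + 35 = \frac{127}{26} + 35 = \frac{1037}{26}$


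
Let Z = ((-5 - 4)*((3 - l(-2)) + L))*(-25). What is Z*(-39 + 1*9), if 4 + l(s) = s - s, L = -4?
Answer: -20250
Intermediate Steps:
l(s) = -4 (l(s) = -4 + (s - s) = -4 + 0 = -4)
Z = 675 (Z = ((-5 - 4)*((3 - 1*(-4)) - 4))*(-25) = -9*((3 + 4) - 4)*(-25) = -9*(7 - 4)*(-25) = -9*3*(-25) = -27*(-25) = 675)
Z*(-39 + 1*9) = 675*(-39 + 1*9) = 675*(-39 + 9) = 675*(-30) = -20250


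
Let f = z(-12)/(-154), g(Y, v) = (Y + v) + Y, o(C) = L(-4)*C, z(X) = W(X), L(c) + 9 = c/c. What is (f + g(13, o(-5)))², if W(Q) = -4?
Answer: 25847056/5929 ≈ 4359.4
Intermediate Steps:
L(c) = -8 (L(c) = -9 + c/c = -9 + 1 = -8)
z(X) = -4
o(C) = -8*C
g(Y, v) = v + 2*Y
f = 2/77 (f = -4/(-154) = -4*(-1/154) = 2/77 ≈ 0.025974)
(f + g(13, o(-5)))² = (2/77 + (-8*(-5) + 2*13))² = (2/77 + (40 + 26))² = (2/77 + 66)² = (5084/77)² = 25847056/5929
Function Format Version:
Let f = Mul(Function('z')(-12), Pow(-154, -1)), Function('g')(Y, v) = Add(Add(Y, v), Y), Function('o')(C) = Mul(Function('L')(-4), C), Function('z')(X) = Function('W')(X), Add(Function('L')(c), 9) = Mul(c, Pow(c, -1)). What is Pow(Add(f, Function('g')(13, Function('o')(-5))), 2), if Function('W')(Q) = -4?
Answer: Rational(25847056, 5929) ≈ 4359.4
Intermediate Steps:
Function('L')(c) = -8 (Function('L')(c) = Add(-9, Mul(c, Pow(c, -1))) = Add(-9, 1) = -8)
Function('z')(X) = -4
Function('o')(C) = Mul(-8, C)
Function('g')(Y, v) = Add(v, Mul(2, Y))
f = Rational(2, 77) (f = Mul(-4, Pow(-154, -1)) = Mul(-4, Rational(-1, 154)) = Rational(2, 77) ≈ 0.025974)
Pow(Add(f, Function('g')(13, Function('o')(-5))), 2) = Pow(Add(Rational(2, 77), Add(Mul(-8, -5), Mul(2, 13))), 2) = Pow(Add(Rational(2, 77), Add(40, 26)), 2) = Pow(Add(Rational(2, 77), 66), 2) = Pow(Rational(5084, 77), 2) = Rational(25847056, 5929)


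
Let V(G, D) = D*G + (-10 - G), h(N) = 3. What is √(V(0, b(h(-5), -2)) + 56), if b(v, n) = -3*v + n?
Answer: √46 ≈ 6.7823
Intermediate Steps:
b(v, n) = n - 3*v
V(G, D) = -10 - G + D*G
√(V(0, b(h(-5), -2)) + 56) = √((-10 - 1*0 + (-2 - 3*3)*0) + 56) = √((-10 + 0 + (-2 - 9)*0) + 56) = √((-10 + 0 - 11*0) + 56) = √((-10 + 0 + 0) + 56) = √(-10 + 56) = √46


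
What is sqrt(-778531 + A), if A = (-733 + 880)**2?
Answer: I*sqrt(756922) ≈ 870.01*I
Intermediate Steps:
A = 21609 (A = 147**2 = 21609)
sqrt(-778531 + A) = sqrt(-778531 + 21609) = sqrt(-756922) = I*sqrt(756922)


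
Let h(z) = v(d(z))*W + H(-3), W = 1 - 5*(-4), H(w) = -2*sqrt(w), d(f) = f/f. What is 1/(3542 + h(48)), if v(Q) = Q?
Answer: 3563/12694981 + 2*I*sqrt(3)/12694981 ≈ 0.00028066 + 2.7287e-7*I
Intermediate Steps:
d(f) = 1
W = 21 (W = 1 + 20 = 21)
h(z) = 21 - 2*I*sqrt(3) (h(z) = 1*21 - 2*I*sqrt(3) = 21 - 2*I*sqrt(3))
1/(3542 + h(48)) = 1/(3542 + (21 - 2*I*sqrt(3))) = 1/(3563 - 2*I*sqrt(3))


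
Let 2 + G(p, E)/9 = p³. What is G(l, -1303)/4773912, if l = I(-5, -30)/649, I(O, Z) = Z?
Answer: -820118847/217498992315748 ≈ -3.7707e-6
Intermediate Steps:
l = -30/649 ≈ -0.046225
G(p, E) = -18 + 9*p³
G(l, -1303)/4773912 = (-18 + 9*(-30/649)³)/4773912 = (-18 + 9*(-27000/273359449))*(1/4773912) = (-18 - 243000/273359449)*(1/4773912) = -4920713082/273359449*1/4773912 = -820118847/217498992315748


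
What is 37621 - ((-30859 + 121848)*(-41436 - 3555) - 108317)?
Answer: 4093832037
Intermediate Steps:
37621 - ((-30859 + 121848)*(-41436 - 3555) - 108317) = 37621 - (90989*(-44991) - 108317) = 37621 - (-4093686099 - 108317) = 37621 - 1*(-4093794416) = 37621 + 4093794416 = 4093832037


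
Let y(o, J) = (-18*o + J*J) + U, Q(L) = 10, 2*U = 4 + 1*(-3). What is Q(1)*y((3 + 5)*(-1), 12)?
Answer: 2885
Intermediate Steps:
U = ½ (U = (4 + 1*(-3))/2 = (4 - 3)/2 = (½)*1 = ½ ≈ 0.50000)
y(o, J) = ½ + J² - 18*o (y(o, J) = (-18*o + J*J) + ½ = (-18*o + J²) + ½ = (J² - 18*o) + ½ = ½ + J² - 18*o)
Q(1)*y((3 + 5)*(-1), 12) = 10*(½ + 12² - 18*(3 + 5)*(-1)) = 10*(½ + 144 - 144*(-1)) = 10*(½ + 144 - 18*(-8)) = 10*(½ + 144 + 144) = 10*(577/2) = 2885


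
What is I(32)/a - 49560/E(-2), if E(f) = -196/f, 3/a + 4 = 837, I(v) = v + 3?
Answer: 193465/21 ≈ 9212.6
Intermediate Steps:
I(v) = 3 + v
a = 3/833 (a = 3/(-4 + 837) = 3/833 ≈ 0.0036014)
I(32)/a - 49560/E(-2) = (3 + 32)/(3/833) - 49560/((-196/(-2))) = 35*(833/3) - 49560/((-196*(-½))) = 29155/3 - 49560/98 = 29155/3 - 49560*1/98 = 29155/3 - 3540/7 = 193465/21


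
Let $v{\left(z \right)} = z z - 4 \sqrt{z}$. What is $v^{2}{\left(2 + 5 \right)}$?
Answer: $2513 - 392 \sqrt{7} \approx 1475.9$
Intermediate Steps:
$v{\left(z \right)} = z^{2} - 4 \sqrt{z}$
$v^{2}{\left(2 + 5 \right)} = \left(\left(2 + 5\right)^{2} - 4 \sqrt{2 + 5}\right)^{2} = \left(7^{2} - 4 \sqrt{7}\right)^{2} = \left(49 - 4 \sqrt{7}\right)^{2}$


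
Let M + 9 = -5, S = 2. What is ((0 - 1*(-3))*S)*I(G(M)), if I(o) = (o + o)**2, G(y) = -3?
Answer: 216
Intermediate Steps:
M = -14 (M = -9 - 5 = -14)
I(o) = 4*o**2 (I(o) = (2*o)**2 = 4*o**2)
((0 - 1*(-3))*S)*I(G(M)) = ((0 - 1*(-3))*2)*(4*(-3)**2) = ((0 + 3)*2)*(4*9) = (3*2)*36 = 6*36 = 216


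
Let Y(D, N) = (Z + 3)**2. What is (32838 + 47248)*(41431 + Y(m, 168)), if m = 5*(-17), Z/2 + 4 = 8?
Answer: 3327733472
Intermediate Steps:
Z = 8 (Z = -8 + 2*8 = -8 + 16 = 8)
m = -85
Y(D, N) = 121 (Y(D, N) = (8 + 3)**2 = 11**2 = 121)
(32838 + 47248)*(41431 + Y(m, 168)) = (32838 + 47248)*(41431 + 121) = 80086*41552 = 3327733472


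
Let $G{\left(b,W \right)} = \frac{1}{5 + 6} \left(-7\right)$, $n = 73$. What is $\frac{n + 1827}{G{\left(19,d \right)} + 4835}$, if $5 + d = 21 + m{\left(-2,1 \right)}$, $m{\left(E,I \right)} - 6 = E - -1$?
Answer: $\frac{10450}{26589} \approx 0.39302$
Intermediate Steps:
$m{\left(E,I \right)} = 7 + E$ ($m{\left(E,I \right)} = 6 + \left(E - -1\right) = 6 + \left(E + 1\right) = 6 + \left(1 + E\right) = 7 + E$)
$d = 21$ ($d = -5 + \left(21 + \left(7 - 2\right)\right) = -5 + \left(21 + 5\right) = -5 + 26 = 21$)
$G{\left(b,W \right)} = - \frac{7}{11}$ ($G{\left(b,W \right)} = \frac{1}{11} \left(-7\right) = - \frac{7}{11}$)
$\frac{n + 1827}{G{\left(19,d \right)} + 4835} = \frac{73 + 1827}{- \frac{7}{11} + 4835} = \frac{1900}{\frac{53178}{11}} = 1900 \cdot \frac{11}{53178} = \frac{10450}{26589}$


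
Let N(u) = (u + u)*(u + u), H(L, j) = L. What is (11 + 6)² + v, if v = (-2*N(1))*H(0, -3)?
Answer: 289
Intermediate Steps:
N(u) = 4*u² (N(u) = (2*u)*(2*u) = 4*u²)
v = 0 (v = -8*1²*0 = -8*0 = 0)
(11 + 6)² + v = (11 + 6)² + 0 = 17² + 0 = 289 + 0 = 289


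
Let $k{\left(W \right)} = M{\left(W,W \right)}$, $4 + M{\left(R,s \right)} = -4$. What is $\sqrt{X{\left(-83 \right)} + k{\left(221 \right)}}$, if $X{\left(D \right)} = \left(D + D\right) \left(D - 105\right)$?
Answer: $20 \sqrt{78} \approx 176.64$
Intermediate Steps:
$M{\left(R,s \right)} = -8$ ($M{\left(R,s \right)} = -4 - 4 = -8$)
$k{\left(W \right)} = -8$
$X{\left(D \right)} = 2 D \left(-105 + D\right)$
$\sqrt{X{\left(-83 \right)} + k{\left(221 \right)}} = \sqrt{2 \left(-83\right) \left(-105 - 83\right) - 8} = \sqrt{2 \left(-83\right) \left(-188\right) - 8} = \sqrt{31208 - 8} = \sqrt{31200} = 20 \sqrt{78}$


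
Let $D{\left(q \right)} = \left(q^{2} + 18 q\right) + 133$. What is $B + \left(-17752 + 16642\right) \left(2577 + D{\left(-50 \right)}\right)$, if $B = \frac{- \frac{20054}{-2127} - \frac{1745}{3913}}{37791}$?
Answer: $- \frac{1504755608886308413}{314532641241} \approx -4.7841 \cdot 10^{6}$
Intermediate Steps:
$D{\left(q \right)} = 133 + q^{2} + 18 q$
$B = \frac{74759687}{314532641241}$ ($B = \left(\left(-20054\right) \left(- \frac{1}{2127}\right) - \frac{1745}{3913}\right) \frac{1}{37791} = \left(\frac{20054}{2127} - \frac{1745}{3913}\right) \frac{1}{37791} = \frac{74759687}{8322951} \cdot \frac{1}{37791} = \frac{74759687}{314532641241} \approx 0.00023768$)
$B + \left(-17752 + 16642\right) \left(2577 + D{\left(-50 \right)}\right) = \frac{74759687}{314532641241} + \left(-17752 + 16642\right) \left(2577 + \left(133 + \left(-50\right)^{2} + 18 \left(-50\right)\right)\right) = \frac{74759687}{314532641241} - 1110 \left(2577 + \left(133 + 2500 - 900\right)\right) = \frac{74759687}{314532641241} - 1110 \left(2577 + 1733\right) = \frac{74759687}{314532641241} - 4784100 = - \frac{1504755608886308413}{314532641241}$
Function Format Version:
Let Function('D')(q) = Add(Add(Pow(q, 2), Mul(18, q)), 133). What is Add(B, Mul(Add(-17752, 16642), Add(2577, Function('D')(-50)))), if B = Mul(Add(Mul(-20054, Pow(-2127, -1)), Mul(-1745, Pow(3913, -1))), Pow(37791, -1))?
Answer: Rational(-1504755608886308413, 314532641241) ≈ -4.7841e+6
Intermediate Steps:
Function('D')(q) = Add(133, Pow(q, 2), Mul(18, q))
B = Rational(74759687, 314532641241) (B = Mul(Add(Mul(-20054, Rational(-1, 2127)), Mul(-1745, Rational(1, 3913))), Rational(1, 37791)) = Mul(Add(Rational(20054, 2127), Rational(-1745, 3913)), Rational(1, 37791)) = Mul(Rational(74759687, 8322951), Rational(1, 37791)) = Rational(74759687, 314532641241) ≈ 0.00023768)
Add(B, Mul(Add(-17752, 16642), Add(2577, Function('D')(-50)))) = Add(Rational(74759687, 314532641241), Mul(Add(-17752, 16642), Add(2577, Add(133, Pow(-50, 2), Mul(18, -50))))) = Add(Rational(74759687, 314532641241), Mul(-1110, Add(2577, Add(133, 2500, -900)))) = Add(Rational(74759687, 314532641241), Mul(-1110, Add(2577, 1733))) = Add(Rational(74759687, 314532641241), Mul(-1110, 4310)) = Add(Rational(74759687, 314532641241), -4784100) = Rational(-1504755608886308413, 314532641241)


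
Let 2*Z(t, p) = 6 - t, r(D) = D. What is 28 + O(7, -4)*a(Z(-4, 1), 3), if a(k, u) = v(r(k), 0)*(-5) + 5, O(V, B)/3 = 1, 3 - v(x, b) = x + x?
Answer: 148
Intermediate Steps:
v(x, b) = 3 - 2*x (v(x, b) = 3 - (x + x) = 3 - 2*x)
O(V, B) = 3 (O(V, B) = 3*1 = 3)
Z(t, p) = 3 - t/2 (Z(t, p) = (6 - t)/2 = 3 - t/2)
a(k, u) = -10 + 10*k (a(k, u) = (3 - 2*k)*(-5) + 5 = (-15 + 10*k) + 5 = -10 + 10*k)
28 + O(7, -4)*a(Z(-4, 1), 3) = 28 + 3*(-10 + 10*(3 - 1/2*(-4))) = 28 + 3*(-10 + 10*(3 + 2)) = 28 + 3*(-10 + 10*5) = 28 + 3*(-10 + 50) = 28 + 3*40 = 28 + 120 = 148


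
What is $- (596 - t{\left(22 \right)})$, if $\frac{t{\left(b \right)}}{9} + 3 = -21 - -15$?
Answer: $-677$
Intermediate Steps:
$t{\left(b \right)} = -81$ ($t{\left(b \right)} = -27 + 9 \left(-21 - -15\right) = -27 + 9 \left(-21 + 15\right) = -27 + 9 \left(-6\right) = -27 - 54 = -81$)
$- (596 - t{\left(22 \right)}) = - (596 - -81) = - (596 + 81) = \left(-1\right) 677 = -677$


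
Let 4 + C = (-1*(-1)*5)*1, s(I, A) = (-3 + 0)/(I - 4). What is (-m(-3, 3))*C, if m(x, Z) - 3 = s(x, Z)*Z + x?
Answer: -9/7 ≈ -1.2857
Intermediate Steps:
s(I, A) = -3/(-4 + I)
C = 1 (C = -4 + (-1*(-1)*5)*1 = -4 + (1*5)*1 = -4 + 5*1 = -4 + 5 = 1)
m(x, Z) = 3 + x - 3*Z/(-4 + x) (m(x, Z) = 3 + ((-3/(-4 + x))*Z + x) = 3 + (-3*Z/(-4 + x) + x) = 3 + (x - 3*Z/(-4 + x)) = 3 + x - 3*Z/(-4 + x))
(-m(-3, 3))*C = -(-3*3 + (-4 - 3)*(3 - 3))/(-4 - 3)*1 = -(-9 - 7*0)/(-7)*1 = -(-1)*(-9 + 0)/7*1 = -(-1)*(-9)/7*1 = -1*9/7*1 = -9/7*1 = -9/7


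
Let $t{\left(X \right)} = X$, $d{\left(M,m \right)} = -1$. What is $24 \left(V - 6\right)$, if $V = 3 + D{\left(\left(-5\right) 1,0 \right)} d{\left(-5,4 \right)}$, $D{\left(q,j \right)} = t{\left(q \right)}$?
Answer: $48$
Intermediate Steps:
$D{\left(q,j \right)} = q$
$V = 8$ ($V = 3 + \left(-5\right) 1 \left(-1\right) = 3 - -5 = 3 + 5 = 8$)
$24 \left(V - 6\right) = 24 \left(8 - 6\right) = 24 \cdot 2 = 48$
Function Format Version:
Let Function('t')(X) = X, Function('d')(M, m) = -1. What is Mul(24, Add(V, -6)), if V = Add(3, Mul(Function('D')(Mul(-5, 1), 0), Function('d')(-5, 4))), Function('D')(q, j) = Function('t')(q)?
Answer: 48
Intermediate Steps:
Function('D')(q, j) = q
V = 8 (V = Add(3, Mul(Mul(-5, 1), -1)) = Add(3, Mul(-5, -1)) = Add(3, 5) = 8)
Mul(24, Add(V, -6)) = Mul(24, Add(8, -6)) = Mul(24, 2) = 48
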